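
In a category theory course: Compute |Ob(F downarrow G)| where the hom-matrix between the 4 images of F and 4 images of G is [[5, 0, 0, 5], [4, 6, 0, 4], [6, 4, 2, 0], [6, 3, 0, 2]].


Objects of (F downarrow G) are triples (a, b, h: F(a)->G(b)).
The count equals the sum of all entries in the hom-matrix.
sum(row 0) = 10
sum(row 1) = 14
sum(row 2) = 12
sum(row 3) = 11
Grand total = 47

47


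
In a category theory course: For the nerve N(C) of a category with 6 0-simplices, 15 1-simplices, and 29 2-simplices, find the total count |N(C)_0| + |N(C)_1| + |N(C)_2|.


The 2-skeleton of the nerve N(C) consists of simplices in dimensions 0, 1, 2:
  |N(C)_0| = 6 (objects)
  |N(C)_1| = 15 (morphisms)
  |N(C)_2| = 29 (composable pairs)
Total = 6 + 15 + 29 = 50

50


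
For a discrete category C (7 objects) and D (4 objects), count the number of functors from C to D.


A functor from a discrete category C to D is determined by
where each object maps. Each of the 7 objects of C can map
to any of the 4 objects of D independently.
Number of functors = 4^7 = 16384

16384


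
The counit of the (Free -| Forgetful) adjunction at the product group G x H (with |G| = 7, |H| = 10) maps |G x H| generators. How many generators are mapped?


The counit epsilon_K: F(U(K)) -> K of the Free-Forgetful adjunction
maps |K| generators of F(U(K)) into K. For K = G x H (the product group),
|G x H| = |G| * |H|.
Total generators mapped = 7 * 10 = 70.

70


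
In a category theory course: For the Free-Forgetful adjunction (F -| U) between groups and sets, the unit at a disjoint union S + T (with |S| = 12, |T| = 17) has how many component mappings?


The unit eta_X: X -> U(F(X)) of the Free-Forgetful adjunction
maps each element of X to a generator of F(X). For X = S + T (disjoint
union in Set), |S + T| = |S| + |T|.
Total mappings = 12 + 17 = 29.

29


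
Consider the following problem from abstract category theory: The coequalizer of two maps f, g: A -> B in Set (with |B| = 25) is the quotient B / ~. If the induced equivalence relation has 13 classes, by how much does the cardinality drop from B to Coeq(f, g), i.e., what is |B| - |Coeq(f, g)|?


The coequalizer Coeq(f, g) = B / ~ has one element per equivalence class.
|B| = 25, |Coeq(f, g)| = 13.
|B| - |Coeq(f, g)| = 25 - 13 = 12.

12


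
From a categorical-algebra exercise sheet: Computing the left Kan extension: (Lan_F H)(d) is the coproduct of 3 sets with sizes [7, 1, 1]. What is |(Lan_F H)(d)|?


Pointwise, the left Kan extension (Lan_F H)(d) is the colimit, indexed
by the comma category (F downarrow d), of H composed with the
projection (F downarrow d) -> C. Here that colimit is given
as a coproduct (disjoint union) of sets, so its cardinality is the
sum of the sizes of the summands.
Coproduct of sets with sizes: 7 + 1 + 1
= 9

9


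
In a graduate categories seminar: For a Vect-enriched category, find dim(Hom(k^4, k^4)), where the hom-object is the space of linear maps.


In Vect-enriched categories, Hom(k^n, k^m) is the space of m x n matrices.
dim(Hom(k^4, k^4)) = 4 * 4 = 16

16


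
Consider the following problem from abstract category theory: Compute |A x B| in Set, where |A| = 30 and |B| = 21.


In Set, the product A x B is the Cartesian product.
By the universal property, |A x B| = |A| * |B|.
|A x B| = 30 * 21 = 630

630


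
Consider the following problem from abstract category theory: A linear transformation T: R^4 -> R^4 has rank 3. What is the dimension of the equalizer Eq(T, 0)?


The equalizer of f and the zero map is ker(f).
By the rank-nullity theorem: dim(ker(f)) = dim(domain) - rank(f).
dim(ker(f)) = 4 - 3 = 1

1


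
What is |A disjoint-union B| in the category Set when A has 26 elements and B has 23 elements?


In Set, the coproduct A + B is the disjoint union.
|A + B| = |A| + |B| = 26 + 23 = 49

49


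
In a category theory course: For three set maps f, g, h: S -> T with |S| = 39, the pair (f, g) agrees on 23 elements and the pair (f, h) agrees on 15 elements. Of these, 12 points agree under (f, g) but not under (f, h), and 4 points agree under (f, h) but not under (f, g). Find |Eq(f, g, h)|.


Eq(f, g, h) is the triple-agreement set: points in S where all three
maps take the same value. Using inclusion-exclusion on the pairwise data:
Pair (f, g) agrees on 23 points; pair (f, h) on 15 points.
Points agreeing under (f, g) but not (f, h) = 12; under (f, h) but not (f, g) = 4.
Triple-agreement = agreement-in-(f, g) minus points that agree under (f, g) but not (f, h):
|Eq(f, g, h)| = 23 - 12 = 11
(cross-check via (f, h): 15 - 4 = 11.)

11


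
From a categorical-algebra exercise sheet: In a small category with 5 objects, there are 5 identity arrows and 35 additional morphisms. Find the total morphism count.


Each object has an identity morphism, giving 5 identities.
Adding the 35 non-identity morphisms:
Total = 5 + 35 = 40

40


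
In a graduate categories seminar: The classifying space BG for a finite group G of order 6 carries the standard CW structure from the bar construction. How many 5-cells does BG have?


In the bar-construction CW model of BG, the n-cells are indexed by
n-tuples [g_1|...|g_n] of non-identity elements of G (degenerate
simplices with some g_i = e do not contribute cells), so there are
(|G| - 1)^n n-cells.
For dim = 5 with |G| = 6:
cells = (6 - 1)^5 = 5^5 = 3125

3125


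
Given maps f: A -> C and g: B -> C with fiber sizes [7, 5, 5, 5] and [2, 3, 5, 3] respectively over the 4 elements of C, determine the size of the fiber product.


The pullback A x_C B consists of pairs (a, b) with f(a) = g(b).
For each element c in C, the fiber product has |f^-1(c)| * |g^-1(c)| elements.
Summing over C: 7 * 2 + 5 * 3 + 5 * 5 + 5 * 3
= 14 + 15 + 25 + 15 = 69

69


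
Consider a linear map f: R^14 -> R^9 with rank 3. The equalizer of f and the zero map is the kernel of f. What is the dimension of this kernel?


The equalizer of f and the zero map is ker(f).
By the rank-nullity theorem: dim(ker(f)) = dim(domain) - rank(f).
dim(ker(f)) = 14 - 3 = 11

11


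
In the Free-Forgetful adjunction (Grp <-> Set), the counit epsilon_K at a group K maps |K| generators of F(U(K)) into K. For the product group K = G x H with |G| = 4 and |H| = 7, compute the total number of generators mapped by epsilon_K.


The counit epsilon_K: F(U(K)) -> K of the Free-Forgetful adjunction
maps |K| generators of F(U(K)) into K. For K = G x H (the product group),
|G x H| = |G| * |H|.
Total generators mapped = 4 * 7 = 28.

28


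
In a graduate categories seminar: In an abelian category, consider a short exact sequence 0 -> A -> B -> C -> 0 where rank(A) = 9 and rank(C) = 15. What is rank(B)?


For a short exact sequence 0 -> A -> B -> C -> 0,
rank is additive: rank(B) = rank(A) + rank(C).
rank(B) = 9 + 15 = 24

24


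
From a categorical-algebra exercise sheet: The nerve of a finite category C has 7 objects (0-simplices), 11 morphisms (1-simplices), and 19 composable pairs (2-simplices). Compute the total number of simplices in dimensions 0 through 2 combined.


The 2-skeleton of the nerve N(C) consists of simplices in dimensions 0, 1, 2:
  |N(C)_0| = 7 (objects)
  |N(C)_1| = 11 (morphisms)
  |N(C)_2| = 19 (composable pairs)
Total = 7 + 11 + 19 = 37

37


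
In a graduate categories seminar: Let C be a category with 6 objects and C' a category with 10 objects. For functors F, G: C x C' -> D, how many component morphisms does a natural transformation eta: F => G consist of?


A natural transformation eta: F => G assigns one component morphism per
object of the domain category.
The domain is the product category C x C', so
|Ob(C x C')| = |Ob(C)| * |Ob(C')| = 6 * 10 = 60.
Therefore eta has 60 component morphisms.

60


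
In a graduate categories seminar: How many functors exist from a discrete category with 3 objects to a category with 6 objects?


A functor from a discrete category C to D is determined by
where each object maps. Each of the 3 objects of C can map
to any of the 6 objects of D independently.
Number of functors = 6^3 = 216

216


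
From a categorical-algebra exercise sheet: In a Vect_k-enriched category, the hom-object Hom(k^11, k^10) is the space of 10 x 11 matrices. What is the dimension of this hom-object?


In Vect-enriched categories, Hom(k^n, k^m) is the space of m x n matrices.
dim(Hom(k^11, k^10)) = 10 * 11 = 110

110


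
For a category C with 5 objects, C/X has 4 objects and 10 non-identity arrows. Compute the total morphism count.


In the slice category C/X, objects are morphisms to X.
Identity morphisms: 4 (one per object of C/X).
Non-identity morphisms: 10.
Total = 4 + 10 = 14

14


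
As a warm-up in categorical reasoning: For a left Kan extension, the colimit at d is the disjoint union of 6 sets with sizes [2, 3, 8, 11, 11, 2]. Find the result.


Pointwise, the left Kan extension (Lan_F H)(d) is the colimit, indexed
by the comma category (F downarrow d), of H composed with the
projection (F downarrow d) -> C. Here that colimit is given
as a coproduct (disjoint union) of sets, so its cardinality is the
sum of the sizes of the summands.
Coproduct of sets with sizes: 2 + 3 + 8 + 11 + 11 + 2
= 37

37


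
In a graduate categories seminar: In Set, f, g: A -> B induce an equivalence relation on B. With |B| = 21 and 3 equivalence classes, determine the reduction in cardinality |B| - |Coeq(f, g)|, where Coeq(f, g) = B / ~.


The coequalizer Coeq(f, g) = B / ~ has one element per equivalence class.
|B| = 21, |Coeq(f, g)| = 3.
|B| - |Coeq(f, g)| = 21 - 3 = 18.

18


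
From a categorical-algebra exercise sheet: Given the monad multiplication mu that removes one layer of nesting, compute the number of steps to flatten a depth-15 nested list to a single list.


Each application of mu: T^2 -> T removes one layer of nesting.
Starting at depth 15 (i.e., T^15(X)), we need to reach T(X).
Number of mu applications = 15 - 1 = 14

14


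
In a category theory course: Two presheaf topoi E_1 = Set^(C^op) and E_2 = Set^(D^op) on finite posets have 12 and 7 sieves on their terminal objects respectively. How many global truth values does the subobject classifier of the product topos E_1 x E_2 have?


In a product of presheaf topoi E_1 x E_2, the subobject classifier
is Omega = Omega_1 x Omega_2 (componentwise), so
|Omega(top)| = |Omega_1(top_1)| * |Omega_2(top_2)|.
= 12 * 7 = 84.

84


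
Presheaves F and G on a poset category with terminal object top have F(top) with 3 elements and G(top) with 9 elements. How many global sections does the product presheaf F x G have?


Global sections of a presheaf on a poset with terminal top satisfy
Gamma(H) ~ H(top). Presheaves admit pointwise products, so
(F x G)(top) = F(top) x G(top) (Cartesian product).
|Gamma(F x G)| = |F(top)| * |G(top)| = 3 * 9 = 27.

27


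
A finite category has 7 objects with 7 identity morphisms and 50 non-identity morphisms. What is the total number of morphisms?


Each object has an identity morphism, giving 7 identities.
Adding the 50 non-identity morphisms:
Total = 7 + 50 = 57

57


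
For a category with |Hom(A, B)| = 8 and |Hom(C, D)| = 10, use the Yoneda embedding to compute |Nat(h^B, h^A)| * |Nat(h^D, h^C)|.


By the Yoneda lemma, Nat(h^B, h^A) is isomorphic to Hom(A, B),
so |Nat(h^B, h^A)| = |Hom(A, B)| and |Nat(h^D, h^C)| = |Hom(C, D)|.
|Hom(A, B)| = 8, |Hom(C, D)| = 10.
|Nat(h^B, h^A) x Nat(h^D, h^C)| = 8 * 10 = 80

80


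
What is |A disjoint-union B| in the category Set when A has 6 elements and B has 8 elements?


In Set, the coproduct A + B is the disjoint union.
|A + B| = |A| + |B| = 6 + 8 = 14

14


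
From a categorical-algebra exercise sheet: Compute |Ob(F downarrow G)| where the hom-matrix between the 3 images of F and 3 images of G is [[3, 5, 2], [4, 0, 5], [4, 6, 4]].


Objects of (F downarrow G) are triples (a, b, h: F(a)->G(b)).
The count equals the sum of all entries in the hom-matrix.
sum(row 0) = 10
sum(row 1) = 9
sum(row 2) = 14
Grand total = 33

33


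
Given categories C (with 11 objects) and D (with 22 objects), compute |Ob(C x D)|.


The product category C x D has objects that are pairs (c, d).
Number of pairs = |Ob(C)| * |Ob(D)| = 11 * 22 = 242

242


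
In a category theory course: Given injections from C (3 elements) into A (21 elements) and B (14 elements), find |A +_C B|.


The pushout A +_C B identifies the images of C in A and B.
|A +_C B| = |A| + |B| - |C| (for injections).
= 21 + 14 - 3 = 32

32


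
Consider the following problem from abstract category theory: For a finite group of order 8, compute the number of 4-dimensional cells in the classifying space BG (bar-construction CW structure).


In the bar-construction CW model of BG, the n-cells are indexed by
n-tuples [g_1|...|g_n] of non-identity elements of G (degenerate
simplices with some g_i = e do not contribute cells), so there are
(|G| - 1)^n n-cells.
For dim = 4 with |G| = 8:
cells = (8 - 1)^4 = 7^4 = 2401

2401


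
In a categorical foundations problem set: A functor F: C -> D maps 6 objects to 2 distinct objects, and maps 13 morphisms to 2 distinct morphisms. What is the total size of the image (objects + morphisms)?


The image of F consists of distinct objects and distinct morphisms.
|Im(F)| on objects = 2
|Im(F)| on morphisms = 2
Total image cardinality = 2 + 2 = 4

4


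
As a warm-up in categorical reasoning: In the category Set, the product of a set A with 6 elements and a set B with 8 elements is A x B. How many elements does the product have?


In Set, the product A x B is the Cartesian product.
By the universal property, |A x B| = |A| * |B|.
|A x B| = 6 * 8 = 48

48


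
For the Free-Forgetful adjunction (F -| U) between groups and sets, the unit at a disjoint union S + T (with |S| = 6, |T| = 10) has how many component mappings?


The unit eta_X: X -> U(F(X)) of the Free-Forgetful adjunction
maps each element of X to a generator of F(X). For X = S + T (disjoint
union in Set), |S + T| = |S| + |T|.
Total mappings = 6 + 10 = 16.

16


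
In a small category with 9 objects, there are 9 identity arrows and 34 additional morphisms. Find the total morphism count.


Each object has an identity morphism, giving 9 identities.
Adding the 34 non-identity morphisms:
Total = 9 + 34 = 43

43


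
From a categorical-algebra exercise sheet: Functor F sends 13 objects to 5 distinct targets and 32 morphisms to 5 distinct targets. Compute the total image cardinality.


The image of F consists of distinct objects and distinct morphisms.
|Im(F)| on objects = 5
|Im(F)| on morphisms = 5
Total image cardinality = 5 + 5 = 10

10


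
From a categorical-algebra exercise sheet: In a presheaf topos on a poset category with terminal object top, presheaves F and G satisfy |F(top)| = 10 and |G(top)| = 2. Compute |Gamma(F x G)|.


Global sections of a presheaf on a poset with terminal top satisfy
Gamma(H) ~ H(top). Presheaves admit pointwise products, so
(F x G)(top) = F(top) x G(top) (Cartesian product).
|Gamma(F x G)| = |F(top)| * |G(top)| = 10 * 2 = 20.

20


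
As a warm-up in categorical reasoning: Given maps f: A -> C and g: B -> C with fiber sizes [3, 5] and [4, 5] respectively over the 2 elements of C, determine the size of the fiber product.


The pullback A x_C B consists of pairs (a, b) with f(a) = g(b).
For each element c in C, the fiber product has |f^-1(c)| * |g^-1(c)| elements.
Summing over C: 3 * 4 + 5 * 5
= 12 + 25 = 37

37


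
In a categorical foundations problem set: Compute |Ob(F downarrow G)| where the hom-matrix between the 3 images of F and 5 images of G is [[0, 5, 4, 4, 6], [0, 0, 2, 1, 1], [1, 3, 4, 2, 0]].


Objects of (F downarrow G) are triples (a, b, h: F(a)->G(b)).
The count equals the sum of all entries in the hom-matrix.
sum(row 0) = 19
sum(row 1) = 4
sum(row 2) = 10
Grand total = 33

33


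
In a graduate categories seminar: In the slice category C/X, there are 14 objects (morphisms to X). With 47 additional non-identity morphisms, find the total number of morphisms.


In the slice category C/X, objects are morphisms to X.
Identity morphisms: 14 (one per object of C/X).
Non-identity morphisms: 47.
Total = 14 + 47 = 61

61


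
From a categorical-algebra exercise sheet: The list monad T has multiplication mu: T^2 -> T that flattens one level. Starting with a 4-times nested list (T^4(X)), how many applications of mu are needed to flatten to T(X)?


Each application of mu: T^2 -> T removes one layer of nesting.
Starting at depth 4 (i.e., T^4(X)), we need to reach T(X).
Number of mu applications = 4 - 1 = 3

3


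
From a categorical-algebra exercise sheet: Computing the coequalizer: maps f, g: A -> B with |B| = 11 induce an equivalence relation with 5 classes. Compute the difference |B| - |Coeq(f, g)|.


The coequalizer Coeq(f, g) = B / ~ has one element per equivalence class.
|B| = 11, |Coeq(f, g)| = 5.
|B| - |Coeq(f, g)| = 11 - 5 = 6.

6


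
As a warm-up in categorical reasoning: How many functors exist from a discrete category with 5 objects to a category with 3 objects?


A functor from a discrete category C to D is determined by
where each object maps. Each of the 5 objects of C can map
to any of the 3 objects of D independently.
Number of functors = 3^5 = 243

243


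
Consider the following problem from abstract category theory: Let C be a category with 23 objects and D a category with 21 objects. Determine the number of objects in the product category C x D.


The product category C x D has objects that are pairs (c, d).
Number of pairs = |Ob(C)| * |Ob(D)| = 23 * 21 = 483

483


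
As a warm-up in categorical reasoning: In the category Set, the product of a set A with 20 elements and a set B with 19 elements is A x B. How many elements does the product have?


In Set, the product A x B is the Cartesian product.
By the universal property, |A x B| = |A| * |B|.
|A x B| = 20 * 19 = 380

380


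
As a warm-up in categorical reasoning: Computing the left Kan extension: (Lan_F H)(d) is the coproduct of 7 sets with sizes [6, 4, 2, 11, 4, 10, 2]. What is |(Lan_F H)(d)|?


Pointwise, the left Kan extension (Lan_F H)(d) is the colimit, indexed
by the comma category (F downarrow d), of H composed with the
projection (F downarrow d) -> C. Here that colimit is given
as a coproduct (disjoint union) of sets, so its cardinality is the
sum of the sizes of the summands.
Coproduct of sets with sizes: 6 + 4 + 2 + 11 + 4 + 10 + 2
= 39

39


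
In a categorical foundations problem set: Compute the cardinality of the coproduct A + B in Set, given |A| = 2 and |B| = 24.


In Set, the coproduct A + B is the disjoint union.
|A + B| = |A| + |B| = 2 + 24 = 26

26


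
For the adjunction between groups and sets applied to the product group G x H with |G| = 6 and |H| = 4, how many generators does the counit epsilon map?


The counit epsilon_K: F(U(K)) -> K of the Free-Forgetful adjunction
maps |K| generators of F(U(K)) into K. For K = G x H (the product group),
|G x H| = |G| * |H|.
Total generators mapped = 6 * 4 = 24.

24


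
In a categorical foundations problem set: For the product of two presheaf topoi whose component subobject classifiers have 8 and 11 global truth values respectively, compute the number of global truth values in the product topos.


In a product of presheaf topoi E_1 x E_2, the subobject classifier
is Omega = Omega_1 x Omega_2 (componentwise), so
|Omega(top)| = |Omega_1(top_1)| * |Omega_2(top_2)|.
= 8 * 11 = 88.

88


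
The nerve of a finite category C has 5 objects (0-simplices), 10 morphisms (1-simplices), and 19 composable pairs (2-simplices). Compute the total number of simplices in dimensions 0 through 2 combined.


The 2-skeleton of the nerve N(C) consists of simplices in dimensions 0, 1, 2:
  |N(C)_0| = 5 (objects)
  |N(C)_1| = 10 (morphisms)
  |N(C)_2| = 19 (composable pairs)
Total = 5 + 10 + 19 = 34

34


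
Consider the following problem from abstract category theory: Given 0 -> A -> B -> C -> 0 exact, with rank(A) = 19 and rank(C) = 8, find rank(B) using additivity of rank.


For a short exact sequence 0 -> A -> B -> C -> 0,
rank is additive: rank(B) = rank(A) + rank(C).
rank(B) = 19 + 8 = 27

27


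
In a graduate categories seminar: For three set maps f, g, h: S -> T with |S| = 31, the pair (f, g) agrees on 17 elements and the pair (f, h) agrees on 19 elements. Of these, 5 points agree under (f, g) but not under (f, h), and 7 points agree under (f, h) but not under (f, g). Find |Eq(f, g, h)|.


Eq(f, g, h) is the triple-agreement set: points in S where all three
maps take the same value. Using inclusion-exclusion on the pairwise data:
Pair (f, g) agrees on 17 points; pair (f, h) on 19 points.
Points agreeing under (f, g) but not (f, h) = 5; under (f, h) but not (f, g) = 7.
Triple-agreement = agreement-in-(f, g) minus points that agree under (f, g) but not (f, h):
|Eq(f, g, h)| = 17 - 5 = 12
(cross-check via (f, h): 19 - 7 = 12.)

12


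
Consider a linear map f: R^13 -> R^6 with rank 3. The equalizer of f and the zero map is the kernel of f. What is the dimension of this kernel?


The equalizer of f and the zero map is ker(f).
By the rank-nullity theorem: dim(ker(f)) = dim(domain) - rank(f).
dim(ker(f)) = 13 - 3 = 10

10


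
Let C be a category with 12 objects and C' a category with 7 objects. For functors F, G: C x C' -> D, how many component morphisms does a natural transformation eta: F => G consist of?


A natural transformation eta: F => G assigns one component morphism per
object of the domain category.
The domain is the product category C x C', so
|Ob(C x C')| = |Ob(C)| * |Ob(C')| = 12 * 7 = 84.
Therefore eta has 84 component morphisms.

84


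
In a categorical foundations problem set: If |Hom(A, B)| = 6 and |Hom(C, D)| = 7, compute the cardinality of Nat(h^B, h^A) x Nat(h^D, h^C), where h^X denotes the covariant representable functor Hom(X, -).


By the Yoneda lemma, Nat(h^B, h^A) is isomorphic to Hom(A, B),
so |Nat(h^B, h^A)| = |Hom(A, B)| and |Nat(h^D, h^C)| = |Hom(C, D)|.
|Hom(A, B)| = 6, |Hom(C, D)| = 7.
|Nat(h^B, h^A) x Nat(h^D, h^C)| = 6 * 7 = 42

42


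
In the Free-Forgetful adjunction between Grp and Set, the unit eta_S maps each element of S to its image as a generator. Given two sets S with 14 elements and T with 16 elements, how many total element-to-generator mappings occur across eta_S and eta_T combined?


The unit eta_X: X -> U(F(X)) of the Free-Forgetful adjunction
maps each element of X to a generator of F(X). For X = S + T (disjoint
union in Set), |S + T| = |S| + |T|.
Total mappings = 14 + 16 = 30.

30


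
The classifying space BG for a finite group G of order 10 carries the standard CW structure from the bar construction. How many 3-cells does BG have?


In the bar-construction CW model of BG, the n-cells are indexed by
n-tuples [g_1|...|g_n] of non-identity elements of G (degenerate
simplices with some g_i = e do not contribute cells), so there are
(|G| - 1)^n n-cells.
For dim = 3 with |G| = 10:
cells = (10 - 1)^3 = 9^3 = 729

729


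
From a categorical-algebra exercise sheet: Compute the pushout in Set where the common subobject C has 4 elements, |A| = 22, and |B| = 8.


The pushout A +_C B identifies the images of C in A and B.
|A +_C B| = |A| + |B| - |C| (for injections).
= 22 + 8 - 4 = 26

26


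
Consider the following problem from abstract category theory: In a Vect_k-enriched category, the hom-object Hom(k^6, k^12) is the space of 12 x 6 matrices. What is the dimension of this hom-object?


In Vect-enriched categories, Hom(k^n, k^m) is the space of m x n matrices.
dim(Hom(k^6, k^12)) = 12 * 6 = 72

72


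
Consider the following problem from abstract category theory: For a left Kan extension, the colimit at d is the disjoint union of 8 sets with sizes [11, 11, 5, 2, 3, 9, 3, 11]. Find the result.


Pointwise, the left Kan extension (Lan_F H)(d) is the colimit, indexed
by the comma category (F downarrow d), of H composed with the
projection (F downarrow d) -> C. Here that colimit is given
as a coproduct (disjoint union) of sets, so its cardinality is the
sum of the sizes of the summands.
Coproduct of sets with sizes: 11 + 11 + 5 + 2 + 3 + 9 + 3 + 11
= 55

55


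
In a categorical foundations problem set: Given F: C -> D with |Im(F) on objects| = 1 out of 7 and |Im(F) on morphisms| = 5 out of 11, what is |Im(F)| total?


The image of F consists of distinct objects and distinct morphisms.
|Im(F)| on objects = 1
|Im(F)| on morphisms = 5
Total image cardinality = 1 + 5 = 6

6


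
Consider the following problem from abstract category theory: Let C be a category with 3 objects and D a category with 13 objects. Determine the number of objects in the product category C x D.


The product category C x D has objects that are pairs (c, d).
Number of pairs = |Ob(C)| * |Ob(D)| = 3 * 13 = 39

39


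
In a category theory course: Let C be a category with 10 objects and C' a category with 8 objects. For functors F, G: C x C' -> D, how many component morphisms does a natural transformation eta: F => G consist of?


A natural transformation eta: F => G assigns one component morphism per
object of the domain category.
The domain is the product category C x C', so
|Ob(C x C')| = |Ob(C)| * |Ob(C')| = 10 * 8 = 80.
Therefore eta has 80 component morphisms.

80


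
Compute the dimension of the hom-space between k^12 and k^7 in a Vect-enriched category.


In Vect-enriched categories, Hom(k^n, k^m) is the space of m x n matrices.
dim(Hom(k^12, k^7)) = 7 * 12 = 84

84


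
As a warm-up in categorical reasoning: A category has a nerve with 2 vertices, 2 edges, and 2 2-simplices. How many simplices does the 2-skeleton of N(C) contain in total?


The 2-skeleton of the nerve N(C) consists of simplices in dimensions 0, 1, 2:
  |N(C)_0| = 2 (objects)
  |N(C)_1| = 2 (morphisms)
  |N(C)_2| = 2 (composable pairs)
Total = 2 + 2 + 2 = 6

6


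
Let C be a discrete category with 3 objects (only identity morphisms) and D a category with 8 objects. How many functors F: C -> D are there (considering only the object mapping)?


A functor from a discrete category C to D is determined by
where each object maps. Each of the 3 objects of C can map
to any of the 8 objects of D independently.
Number of functors = 8^3 = 512

512


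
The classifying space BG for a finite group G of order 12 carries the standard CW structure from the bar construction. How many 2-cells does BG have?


In the bar-construction CW model of BG, the n-cells are indexed by
n-tuples [g_1|...|g_n] of non-identity elements of G (degenerate
simplices with some g_i = e do not contribute cells), so there are
(|G| - 1)^n n-cells.
For dim = 2 with |G| = 12:
cells = (12 - 1)^2 = 11^2 = 121

121


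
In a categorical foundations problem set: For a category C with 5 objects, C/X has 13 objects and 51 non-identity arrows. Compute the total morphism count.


In the slice category C/X, objects are morphisms to X.
Identity morphisms: 13 (one per object of C/X).
Non-identity morphisms: 51.
Total = 13 + 51 = 64

64


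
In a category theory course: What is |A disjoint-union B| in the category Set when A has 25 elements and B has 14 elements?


In Set, the coproduct A + B is the disjoint union.
|A + B| = |A| + |B| = 25 + 14 = 39

39


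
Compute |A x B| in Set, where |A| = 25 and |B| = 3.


In Set, the product A x B is the Cartesian product.
By the universal property, |A x B| = |A| * |B|.
|A x B| = 25 * 3 = 75

75


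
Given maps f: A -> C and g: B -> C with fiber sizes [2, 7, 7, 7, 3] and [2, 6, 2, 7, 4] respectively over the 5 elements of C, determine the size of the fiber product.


The pullback A x_C B consists of pairs (a, b) with f(a) = g(b).
For each element c in C, the fiber product has |f^-1(c)| * |g^-1(c)| elements.
Summing over C: 2 * 2 + 7 * 6 + 7 * 2 + 7 * 7 + 3 * 4
= 4 + 42 + 14 + 49 + 12 = 121

121


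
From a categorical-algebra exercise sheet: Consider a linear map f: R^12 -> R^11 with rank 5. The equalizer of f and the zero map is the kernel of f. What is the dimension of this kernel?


The equalizer of f and the zero map is ker(f).
By the rank-nullity theorem: dim(ker(f)) = dim(domain) - rank(f).
dim(ker(f)) = 12 - 5 = 7

7


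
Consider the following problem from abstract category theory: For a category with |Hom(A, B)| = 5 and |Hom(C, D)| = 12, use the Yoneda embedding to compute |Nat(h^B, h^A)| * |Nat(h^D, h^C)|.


By the Yoneda lemma, Nat(h^B, h^A) is isomorphic to Hom(A, B),
so |Nat(h^B, h^A)| = |Hom(A, B)| and |Nat(h^D, h^C)| = |Hom(C, D)|.
|Hom(A, B)| = 5, |Hom(C, D)| = 12.
|Nat(h^B, h^A) x Nat(h^D, h^C)| = 5 * 12 = 60

60


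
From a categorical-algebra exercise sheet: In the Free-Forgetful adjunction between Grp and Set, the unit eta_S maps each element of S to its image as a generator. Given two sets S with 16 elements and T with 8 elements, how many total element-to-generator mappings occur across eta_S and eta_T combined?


The unit eta_X: X -> U(F(X)) of the Free-Forgetful adjunction
maps each element of X to a generator of F(X). For X = S + T (disjoint
union in Set), |S + T| = |S| + |T|.
Total mappings = 16 + 8 = 24.

24


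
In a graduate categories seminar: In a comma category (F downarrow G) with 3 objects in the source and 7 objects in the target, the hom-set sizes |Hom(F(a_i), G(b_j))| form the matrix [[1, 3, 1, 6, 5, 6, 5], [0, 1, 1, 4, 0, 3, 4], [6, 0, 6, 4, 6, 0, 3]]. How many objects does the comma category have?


Objects of (F downarrow G) are triples (a, b, h: F(a)->G(b)).
The count equals the sum of all entries in the hom-matrix.
sum(row 0) = 27
sum(row 1) = 13
sum(row 2) = 25
Grand total = 65

65


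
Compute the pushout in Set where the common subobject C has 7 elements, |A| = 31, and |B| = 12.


The pushout A +_C B identifies the images of C in A and B.
|A +_C B| = |A| + |B| - |C| (for injections).
= 31 + 12 - 7 = 36

36


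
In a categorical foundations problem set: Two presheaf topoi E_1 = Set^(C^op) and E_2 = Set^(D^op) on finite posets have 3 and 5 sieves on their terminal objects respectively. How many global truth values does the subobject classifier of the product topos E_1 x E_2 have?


In a product of presheaf topoi E_1 x E_2, the subobject classifier
is Omega = Omega_1 x Omega_2 (componentwise), so
|Omega(top)| = |Omega_1(top_1)| * |Omega_2(top_2)|.
= 3 * 5 = 15.

15


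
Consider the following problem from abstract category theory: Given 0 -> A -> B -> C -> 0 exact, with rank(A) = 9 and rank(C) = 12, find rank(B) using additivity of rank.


For a short exact sequence 0 -> A -> B -> C -> 0,
rank is additive: rank(B) = rank(A) + rank(C).
rank(B) = 9 + 12 = 21

21


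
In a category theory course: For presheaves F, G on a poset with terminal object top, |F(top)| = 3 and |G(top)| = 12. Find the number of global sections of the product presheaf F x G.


Global sections of a presheaf on a poset with terminal top satisfy
Gamma(H) ~ H(top). Presheaves admit pointwise products, so
(F x G)(top) = F(top) x G(top) (Cartesian product).
|Gamma(F x G)| = |F(top)| * |G(top)| = 3 * 12 = 36.

36


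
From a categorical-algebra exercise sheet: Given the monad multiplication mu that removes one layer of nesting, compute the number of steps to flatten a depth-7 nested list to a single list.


Each application of mu: T^2 -> T removes one layer of nesting.
Starting at depth 7 (i.e., T^7(X)), we need to reach T(X).
Number of mu applications = 7 - 1 = 6

6


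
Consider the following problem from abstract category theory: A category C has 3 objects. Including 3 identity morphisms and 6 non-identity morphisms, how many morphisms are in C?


Each object has an identity morphism, giving 3 identities.
Adding the 6 non-identity morphisms:
Total = 3 + 6 = 9

9


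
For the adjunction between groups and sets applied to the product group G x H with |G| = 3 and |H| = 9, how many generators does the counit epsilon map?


The counit epsilon_K: F(U(K)) -> K of the Free-Forgetful adjunction
maps |K| generators of F(U(K)) into K. For K = G x H (the product group),
|G x H| = |G| * |H|.
Total generators mapped = 3 * 9 = 27.

27


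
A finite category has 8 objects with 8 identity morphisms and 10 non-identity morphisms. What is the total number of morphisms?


Each object has an identity morphism, giving 8 identities.
Adding the 10 non-identity morphisms:
Total = 8 + 10 = 18

18


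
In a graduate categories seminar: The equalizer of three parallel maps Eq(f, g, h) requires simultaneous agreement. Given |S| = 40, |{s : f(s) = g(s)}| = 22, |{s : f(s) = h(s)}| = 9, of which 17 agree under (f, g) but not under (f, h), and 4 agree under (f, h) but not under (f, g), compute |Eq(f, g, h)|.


Eq(f, g, h) is the triple-agreement set: points in S where all three
maps take the same value. Using inclusion-exclusion on the pairwise data:
Pair (f, g) agrees on 22 points; pair (f, h) on 9 points.
Points agreeing under (f, g) but not (f, h) = 17; under (f, h) but not (f, g) = 4.
Triple-agreement = agreement-in-(f, g) minus points that agree under (f, g) but not (f, h):
|Eq(f, g, h)| = 22 - 17 = 5
(cross-check via (f, h): 9 - 4 = 5.)

5


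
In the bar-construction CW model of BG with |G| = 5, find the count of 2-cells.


In the bar-construction CW model of BG, the n-cells are indexed by
n-tuples [g_1|...|g_n] of non-identity elements of G (degenerate
simplices with some g_i = e do not contribute cells), so there are
(|G| - 1)^n n-cells.
For dim = 2 with |G| = 5:
cells = (5 - 1)^2 = 4^2 = 16

16


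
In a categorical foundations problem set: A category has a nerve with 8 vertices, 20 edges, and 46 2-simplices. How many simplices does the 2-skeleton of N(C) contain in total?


The 2-skeleton of the nerve N(C) consists of simplices in dimensions 0, 1, 2:
  |N(C)_0| = 8 (objects)
  |N(C)_1| = 20 (morphisms)
  |N(C)_2| = 46 (composable pairs)
Total = 8 + 20 + 46 = 74

74


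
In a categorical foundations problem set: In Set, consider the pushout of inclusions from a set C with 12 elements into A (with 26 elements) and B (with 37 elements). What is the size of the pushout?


The pushout A +_C B identifies the images of C in A and B.
|A +_C B| = |A| + |B| - |C| (for injections).
= 26 + 37 - 12 = 51

51


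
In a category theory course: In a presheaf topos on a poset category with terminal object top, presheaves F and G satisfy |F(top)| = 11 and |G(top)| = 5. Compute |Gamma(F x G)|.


Global sections of a presheaf on a poset with terminal top satisfy
Gamma(H) ~ H(top). Presheaves admit pointwise products, so
(F x G)(top) = F(top) x G(top) (Cartesian product).
|Gamma(F x G)| = |F(top)| * |G(top)| = 11 * 5 = 55.

55


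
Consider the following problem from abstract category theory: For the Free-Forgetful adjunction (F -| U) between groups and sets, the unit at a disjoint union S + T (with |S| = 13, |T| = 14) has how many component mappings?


The unit eta_X: X -> U(F(X)) of the Free-Forgetful adjunction
maps each element of X to a generator of F(X). For X = S + T (disjoint
union in Set), |S + T| = |S| + |T|.
Total mappings = 13 + 14 = 27.

27


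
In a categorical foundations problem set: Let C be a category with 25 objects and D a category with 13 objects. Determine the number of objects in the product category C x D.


The product category C x D has objects that are pairs (c, d).
Number of pairs = |Ob(C)| * |Ob(D)| = 25 * 13 = 325

325


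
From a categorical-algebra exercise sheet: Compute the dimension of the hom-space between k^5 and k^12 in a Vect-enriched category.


In Vect-enriched categories, Hom(k^n, k^m) is the space of m x n matrices.
dim(Hom(k^5, k^12)) = 12 * 5 = 60

60


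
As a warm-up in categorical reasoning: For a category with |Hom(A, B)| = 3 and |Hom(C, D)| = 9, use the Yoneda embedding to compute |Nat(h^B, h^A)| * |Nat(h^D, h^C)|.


By the Yoneda lemma, Nat(h^B, h^A) is isomorphic to Hom(A, B),
so |Nat(h^B, h^A)| = |Hom(A, B)| and |Nat(h^D, h^C)| = |Hom(C, D)|.
|Hom(A, B)| = 3, |Hom(C, D)| = 9.
|Nat(h^B, h^A) x Nat(h^D, h^C)| = 3 * 9 = 27

27


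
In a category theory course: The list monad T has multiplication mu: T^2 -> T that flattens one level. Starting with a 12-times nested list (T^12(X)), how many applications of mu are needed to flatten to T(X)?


Each application of mu: T^2 -> T removes one layer of nesting.
Starting at depth 12 (i.e., T^12(X)), we need to reach T(X).
Number of mu applications = 12 - 1 = 11

11


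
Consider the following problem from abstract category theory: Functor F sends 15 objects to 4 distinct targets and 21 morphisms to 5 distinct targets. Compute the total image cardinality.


The image of F consists of distinct objects and distinct morphisms.
|Im(F)| on objects = 4
|Im(F)| on morphisms = 5
Total image cardinality = 4 + 5 = 9

9


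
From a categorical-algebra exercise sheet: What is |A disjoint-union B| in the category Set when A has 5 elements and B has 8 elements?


In Set, the coproduct A + B is the disjoint union.
|A + B| = |A| + |B| = 5 + 8 = 13

13


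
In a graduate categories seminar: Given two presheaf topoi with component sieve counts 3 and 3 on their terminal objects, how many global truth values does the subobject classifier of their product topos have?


In a product of presheaf topoi E_1 x E_2, the subobject classifier
is Omega = Omega_1 x Omega_2 (componentwise), so
|Omega(top)| = |Omega_1(top_1)| * |Omega_2(top_2)|.
= 3 * 3 = 9.

9


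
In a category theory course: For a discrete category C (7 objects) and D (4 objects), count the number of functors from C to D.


A functor from a discrete category C to D is determined by
where each object maps. Each of the 7 objects of C can map
to any of the 4 objects of D independently.
Number of functors = 4^7 = 16384

16384


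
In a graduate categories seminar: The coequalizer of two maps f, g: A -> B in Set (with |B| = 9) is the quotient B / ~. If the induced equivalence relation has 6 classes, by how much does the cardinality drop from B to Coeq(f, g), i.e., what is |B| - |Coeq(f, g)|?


The coequalizer Coeq(f, g) = B / ~ has one element per equivalence class.
|B| = 9, |Coeq(f, g)| = 6.
|B| - |Coeq(f, g)| = 9 - 6 = 3.

3


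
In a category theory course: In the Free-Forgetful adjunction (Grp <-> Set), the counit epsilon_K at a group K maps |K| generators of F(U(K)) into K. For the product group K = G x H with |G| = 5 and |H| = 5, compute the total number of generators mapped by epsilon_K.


The counit epsilon_K: F(U(K)) -> K of the Free-Forgetful adjunction
maps |K| generators of F(U(K)) into K. For K = G x H (the product group),
|G x H| = |G| * |H|.
Total generators mapped = 5 * 5 = 25.

25


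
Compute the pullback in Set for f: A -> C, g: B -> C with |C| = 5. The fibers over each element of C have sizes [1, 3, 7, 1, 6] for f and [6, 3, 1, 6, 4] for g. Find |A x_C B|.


The pullback A x_C B consists of pairs (a, b) with f(a) = g(b).
For each element c in C, the fiber product has |f^-1(c)| * |g^-1(c)| elements.
Summing over C: 1 * 6 + 3 * 3 + 7 * 1 + 1 * 6 + 6 * 4
= 6 + 9 + 7 + 6 + 24 = 52

52


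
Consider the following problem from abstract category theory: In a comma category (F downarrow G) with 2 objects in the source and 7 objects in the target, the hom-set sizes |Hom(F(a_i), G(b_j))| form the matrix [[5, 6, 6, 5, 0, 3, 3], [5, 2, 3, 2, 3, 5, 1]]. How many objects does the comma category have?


Objects of (F downarrow G) are triples (a, b, h: F(a)->G(b)).
The count equals the sum of all entries in the hom-matrix.
sum(row 0) = 28
sum(row 1) = 21
Grand total = 49

49


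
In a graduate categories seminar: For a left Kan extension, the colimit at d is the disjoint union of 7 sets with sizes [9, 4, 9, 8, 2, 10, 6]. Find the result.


Pointwise, the left Kan extension (Lan_F H)(d) is the colimit, indexed
by the comma category (F downarrow d), of H composed with the
projection (F downarrow d) -> C. Here that colimit is given
as a coproduct (disjoint union) of sets, so its cardinality is the
sum of the sizes of the summands.
Coproduct of sets with sizes: 9 + 4 + 9 + 8 + 2 + 10 + 6
= 48

48
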